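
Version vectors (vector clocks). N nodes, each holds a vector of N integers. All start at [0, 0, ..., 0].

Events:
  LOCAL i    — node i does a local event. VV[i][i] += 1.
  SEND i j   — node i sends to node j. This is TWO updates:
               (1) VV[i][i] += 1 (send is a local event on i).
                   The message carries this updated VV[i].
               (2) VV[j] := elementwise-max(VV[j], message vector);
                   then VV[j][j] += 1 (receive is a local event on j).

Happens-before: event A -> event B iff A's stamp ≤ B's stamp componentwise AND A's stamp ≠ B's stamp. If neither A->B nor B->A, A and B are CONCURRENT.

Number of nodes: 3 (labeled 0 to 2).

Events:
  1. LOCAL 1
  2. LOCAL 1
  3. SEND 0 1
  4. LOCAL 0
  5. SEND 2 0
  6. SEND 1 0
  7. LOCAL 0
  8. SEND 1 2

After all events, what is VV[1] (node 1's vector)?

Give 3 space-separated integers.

Initial: VV[0]=[0, 0, 0]
Initial: VV[1]=[0, 0, 0]
Initial: VV[2]=[0, 0, 0]
Event 1: LOCAL 1: VV[1][1]++ -> VV[1]=[0, 1, 0]
Event 2: LOCAL 1: VV[1][1]++ -> VV[1]=[0, 2, 0]
Event 3: SEND 0->1: VV[0][0]++ -> VV[0]=[1, 0, 0], msg_vec=[1, 0, 0]; VV[1]=max(VV[1],msg_vec) then VV[1][1]++ -> VV[1]=[1, 3, 0]
Event 4: LOCAL 0: VV[0][0]++ -> VV[0]=[2, 0, 0]
Event 5: SEND 2->0: VV[2][2]++ -> VV[2]=[0, 0, 1], msg_vec=[0, 0, 1]; VV[0]=max(VV[0],msg_vec) then VV[0][0]++ -> VV[0]=[3, 0, 1]
Event 6: SEND 1->0: VV[1][1]++ -> VV[1]=[1, 4, 0], msg_vec=[1, 4, 0]; VV[0]=max(VV[0],msg_vec) then VV[0][0]++ -> VV[0]=[4, 4, 1]
Event 7: LOCAL 0: VV[0][0]++ -> VV[0]=[5, 4, 1]
Event 8: SEND 1->2: VV[1][1]++ -> VV[1]=[1, 5, 0], msg_vec=[1, 5, 0]; VV[2]=max(VV[2],msg_vec) then VV[2][2]++ -> VV[2]=[1, 5, 2]
Final vectors: VV[0]=[5, 4, 1]; VV[1]=[1, 5, 0]; VV[2]=[1, 5, 2]

Answer: 1 5 0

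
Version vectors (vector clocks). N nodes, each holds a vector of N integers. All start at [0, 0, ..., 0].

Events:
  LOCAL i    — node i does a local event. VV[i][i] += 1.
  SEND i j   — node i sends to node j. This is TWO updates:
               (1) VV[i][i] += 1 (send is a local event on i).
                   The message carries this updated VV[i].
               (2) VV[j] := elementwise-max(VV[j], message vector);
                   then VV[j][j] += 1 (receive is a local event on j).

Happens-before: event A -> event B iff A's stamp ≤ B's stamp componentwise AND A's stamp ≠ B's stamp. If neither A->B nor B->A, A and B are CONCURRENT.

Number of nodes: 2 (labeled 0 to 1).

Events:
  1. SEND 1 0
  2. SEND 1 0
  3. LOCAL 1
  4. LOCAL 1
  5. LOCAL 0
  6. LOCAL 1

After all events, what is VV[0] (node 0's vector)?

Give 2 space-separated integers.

Answer: 3 2

Derivation:
Initial: VV[0]=[0, 0]
Initial: VV[1]=[0, 0]
Event 1: SEND 1->0: VV[1][1]++ -> VV[1]=[0, 1], msg_vec=[0, 1]; VV[0]=max(VV[0],msg_vec) then VV[0][0]++ -> VV[0]=[1, 1]
Event 2: SEND 1->0: VV[1][1]++ -> VV[1]=[0, 2], msg_vec=[0, 2]; VV[0]=max(VV[0],msg_vec) then VV[0][0]++ -> VV[0]=[2, 2]
Event 3: LOCAL 1: VV[1][1]++ -> VV[1]=[0, 3]
Event 4: LOCAL 1: VV[1][1]++ -> VV[1]=[0, 4]
Event 5: LOCAL 0: VV[0][0]++ -> VV[0]=[3, 2]
Event 6: LOCAL 1: VV[1][1]++ -> VV[1]=[0, 5]
Final vectors: VV[0]=[3, 2]; VV[1]=[0, 5]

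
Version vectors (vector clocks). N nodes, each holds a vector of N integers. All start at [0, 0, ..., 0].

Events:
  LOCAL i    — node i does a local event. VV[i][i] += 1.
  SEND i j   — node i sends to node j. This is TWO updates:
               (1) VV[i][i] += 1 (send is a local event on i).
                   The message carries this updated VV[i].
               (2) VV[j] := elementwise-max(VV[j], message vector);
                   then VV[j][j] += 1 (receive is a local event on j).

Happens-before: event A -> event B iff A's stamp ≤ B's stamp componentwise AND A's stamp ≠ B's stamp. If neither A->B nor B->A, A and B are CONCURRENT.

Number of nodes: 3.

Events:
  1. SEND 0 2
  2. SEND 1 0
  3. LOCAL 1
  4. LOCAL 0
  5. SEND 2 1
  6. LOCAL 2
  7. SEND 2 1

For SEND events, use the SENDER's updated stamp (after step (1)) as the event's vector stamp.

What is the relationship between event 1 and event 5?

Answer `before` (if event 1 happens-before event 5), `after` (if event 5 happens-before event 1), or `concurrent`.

Answer: before

Derivation:
Initial: VV[0]=[0, 0, 0]
Initial: VV[1]=[0, 0, 0]
Initial: VV[2]=[0, 0, 0]
Event 1: SEND 0->2: VV[0][0]++ -> VV[0]=[1, 0, 0], msg_vec=[1, 0, 0]; VV[2]=max(VV[2],msg_vec) then VV[2][2]++ -> VV[2]=[1, 0, 1]
Event 2: SEND 1->0: VV[1][1]++ -> VV[1]=[0, 1, 0], msg_vec=[0, 1, 0]; VV[0]=max(VV[0],msg_vec) then VV[0][0]++ -> VV[0]=[2, 1, 0]
Event 3: LOCAL 1: VV[1][1]++ -> VV[1]=[0, 2, 0]
Event 4: LOCAL 0: VV[0][0]++ -> VV[0]=[3, 1, 0]
Event 5: SEND 2->1: VV[2][2]++ -> VV[2]=[1, 0, 2], msg_vec=[1, 0, 2]; VV[1]=max(VV[1],msg_vec) then VV[1][1]++ -> VV[1]=[1, 3, 2]
Event 6: LOCAL 2: VV[2][2]++ -> VV[2]=[1, 0, 3]
Event 7: SEND 2->1: VV[2][2]++ -> VV[2]=[1, 0, 4], msg_vec=[1, 0, 4]; VV[1]=max(VV[1],msg_vec) then VV[1][1]++ -> VV[1]=[1, 4, 4]
Event 1 stamp: [1, 0, 0]
Event 5 stamp: [1, 0, 2]
[1, 0, 0] <= [1, 0, 2]? True
[1, 0, 2] <= [1, 0, 0]? False
Relation: before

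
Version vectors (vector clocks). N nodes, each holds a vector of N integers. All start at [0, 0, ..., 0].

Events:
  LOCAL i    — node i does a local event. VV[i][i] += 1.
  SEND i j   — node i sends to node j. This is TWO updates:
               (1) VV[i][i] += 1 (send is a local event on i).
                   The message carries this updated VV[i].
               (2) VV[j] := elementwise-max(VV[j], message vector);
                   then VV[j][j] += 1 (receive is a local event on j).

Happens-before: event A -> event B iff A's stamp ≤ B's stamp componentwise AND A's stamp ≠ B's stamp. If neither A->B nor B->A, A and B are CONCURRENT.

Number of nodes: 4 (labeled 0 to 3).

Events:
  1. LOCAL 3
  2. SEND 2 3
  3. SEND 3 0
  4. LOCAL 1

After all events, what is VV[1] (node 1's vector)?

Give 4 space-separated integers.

Answer: 0 1 0 0

Derivation:
Initial: VV[0]=[0, 0, 0, 0]
Initial: VV[1]=[0, 0, 0, 0]
Initial: VV[2]=[0, 0, 0, 0]
Initial: VV[3]=[0, 0, 0, 0]
Event 1: LOCAL 3: VV[3][3]++ -> VV[3]=[0, 0, 0, 1]
Event 2: SEND 2->3: VV[2][2]++ -> VV[2]=[0, 0, 1, 0], msg_vec=[0, 0, 1, 0]; VV[3]=max(VV[3],msg_vec) then VV[3][3]++ -> VV[3]=[0, 0, 1, 2]
Event 3: SEND 3->0: VV[3][3]++ -> VV[3]=[0, 0, 1, 3], msg_vec=[0, 0, 1, 3]; VV[0]=max(VV[0],msg_vec) then VV[0][0]++ -> VV[0]=[1, 0, 1, 3]
Event 4: LOCAL 1: VV[1][1]++ -> VV[1]=[0, 1, 0, 0]
Final vectors: VV[0]=[1, 0, 1, 3]; VV[1]=[0, 1, 0, 0]; VV[2]=[0, 0, 1, 0]; VV[3]=[0, 0, 1, 3]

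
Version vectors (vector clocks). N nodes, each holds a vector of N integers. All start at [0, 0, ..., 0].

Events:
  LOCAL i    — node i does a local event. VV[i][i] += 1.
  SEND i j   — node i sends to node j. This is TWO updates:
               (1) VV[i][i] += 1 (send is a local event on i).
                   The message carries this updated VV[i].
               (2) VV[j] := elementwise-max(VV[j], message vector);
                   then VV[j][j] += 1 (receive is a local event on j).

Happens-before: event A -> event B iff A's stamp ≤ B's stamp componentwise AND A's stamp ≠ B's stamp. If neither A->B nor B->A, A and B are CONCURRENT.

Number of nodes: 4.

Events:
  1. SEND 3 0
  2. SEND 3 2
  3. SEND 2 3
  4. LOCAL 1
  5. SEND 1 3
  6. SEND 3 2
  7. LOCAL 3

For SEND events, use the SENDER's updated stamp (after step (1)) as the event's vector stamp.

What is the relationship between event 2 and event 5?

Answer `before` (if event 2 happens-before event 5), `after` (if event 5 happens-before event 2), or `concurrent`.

Answer: concurrent

Derivation:
Initial: VV[0]=[0, 0, 0, 0]
Initial: VV[1]=[0, 0, 0, 0]
Initial: VV[2]=[0, 0, 0, 0]
Initial: VV[3]=[0, 0, 0, 0]
Event 1: SEND 3->0: VV[3][3]++ -> VV[3]=[0, 0, 0, 1], msg_vec=[0, 0, 0, 1]; VV[0]=max(VV[0],msg_vec) then VV[0][0]++ -> VV[0]=[1, 0, 0, 1]
Event 2: SEND 3->2: VV[3][3]++ -> VV[3]=[0, 0, 0, 2], msg_vec=[0, 0, 0, 2]; VV[2]=max(VV[2],msg_vec) then VV[2][2]++ -> VV[2]=[0, 0, 1, 2]
Event 3: SEND 2->3: VV[2][2]++ -> VV[2]=[0, 0, 2, 2], msg_vec=[0, 0, 2, 2]; VV[3]=max(VV[3],msg_vec) then VV[3][3]++ -> VV[3]=[0, 0, 2, 3]
Event 4: LOCAL 1: VV[1][1]++ -> VV[1]=[0, 1, 0, 0]
Event 5: SEND 1->3: VV[1][1]++ -> VV[1]=[0, 2, 0, 0], msg_vec=[0, 2, 0, 0]; VV[3]=max(VV[3],msg_vec) then VV[3][3]++ -> VV[3]=[0, 2, 2, 4]
Event 6: SEND 3->2: VV[3][3]++ -> VV[3]=[0, 2, 2, 5], msg_vec=[0, 2, 2, 5]; VV[2]=max(VV[2],msg_vec) then VV[2][2]++ -> VV[2]=[0, 2, 3, 5]
Event 7: LOCAL 3: VV[3][3]++ -> VV[3]=[0, 2, 2, 6]
Event 2 stamp: [0, 0, 0, 2]
Event 5 stamp: [0, 2, 0, 0]
[0, 0, 0, 2] <= [0, 2, 0, 0]? False
[0, 2, 0, 0] <= [0, 0, 0, 2]? False
Relation: concurrent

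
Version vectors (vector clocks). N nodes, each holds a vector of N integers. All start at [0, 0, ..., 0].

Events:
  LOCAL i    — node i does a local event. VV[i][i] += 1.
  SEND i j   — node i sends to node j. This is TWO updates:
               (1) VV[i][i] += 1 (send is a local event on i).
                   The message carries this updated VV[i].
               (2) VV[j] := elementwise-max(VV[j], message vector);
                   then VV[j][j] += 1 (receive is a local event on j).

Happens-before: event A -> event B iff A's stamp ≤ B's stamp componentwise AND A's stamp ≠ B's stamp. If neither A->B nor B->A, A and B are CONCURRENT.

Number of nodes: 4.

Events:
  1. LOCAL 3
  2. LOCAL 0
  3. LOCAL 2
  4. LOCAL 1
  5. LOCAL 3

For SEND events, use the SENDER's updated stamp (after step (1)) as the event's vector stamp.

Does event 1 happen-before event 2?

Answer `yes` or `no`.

Answer: no

Derivation:
Initial: VV[0]=[0, 0, 0, 0]
Initial: VV[1]=[0, 0, 0, 0]
Initial: VV[2]=[0, 0, 0, 0]
Initial: VV[3]=[0, 0, 0, 0]
Event 1: LOCAL 3: VV[3][3]++ -> VV[3]=[0, 0, 0, 1]
Event 2: LOCAL 0: VV[0][0]++ -> VV[0]=[1, 0, 0, 0]
Event 3: LOCAL 2: VV[2][2]++ -> VV[2]=[0, 0, 1, 0]
Event 4: LOCAL 1: VV[1][1]++ -> VV[1]=[0, 1, 0, 0]
Event 5: LOCAL 3: VV[3][3]++ -> VV[3]=[0, 0, 0, 2]
Event 1 stamp: [0, 0, 0, 1]
Event 2 stamp: [1, 0, 0, 0]
[0, 0, 0, 1] <= [1, 0, 0, 0]? False. Equal? False. Happens-before: False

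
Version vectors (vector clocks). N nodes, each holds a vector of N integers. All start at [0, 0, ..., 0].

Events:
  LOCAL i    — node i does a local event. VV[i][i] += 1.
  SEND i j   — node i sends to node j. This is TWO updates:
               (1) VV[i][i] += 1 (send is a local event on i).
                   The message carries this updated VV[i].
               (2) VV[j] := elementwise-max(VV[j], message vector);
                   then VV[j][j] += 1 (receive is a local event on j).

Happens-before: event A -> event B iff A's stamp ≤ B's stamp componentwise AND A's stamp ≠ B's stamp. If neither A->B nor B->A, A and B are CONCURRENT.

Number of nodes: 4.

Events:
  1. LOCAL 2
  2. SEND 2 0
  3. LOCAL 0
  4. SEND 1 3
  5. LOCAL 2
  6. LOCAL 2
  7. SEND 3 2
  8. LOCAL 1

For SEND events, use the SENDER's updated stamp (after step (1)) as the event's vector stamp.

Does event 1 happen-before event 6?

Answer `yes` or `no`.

Initial: VV[0]=[0, 0, 0, 0]
Initial: VV[1]=[0, 0, 0, 0]
Initial: VV[2]=[0, 0, 0, 0]
Initial: VV[3]=[0, 0, 0, 0]
Event 1: LOCAL 2: VV[2][2]++ -> VV[2]=[0, 0, 1, 0]
Event 2: SEND 2->0: VV[2][2]++ -> VV[2]=[0, 0, 2, 0], msg_vec=[0, 0, 2, 0]; VV[0]=max(VV[0],msg_vec) then VV[0][0]++ -> VV[0]=[1, 0, 2, 0]
Event 3: LOCAL 0: VV[0][0]++ -> VV[0]=[2, 0, 2, 0]
Event 4: SEND 1->3: VV[1][1]++ -> VV[1]=[0, 1, 0, 0], msg_vec=[0, 1, 0, 0]; VV[3]=max(VV[3],msg_vec) then VV[3][3]++ -> VV[3]=[0, 1, 0, 1]
Event 5: LOCAL 2: VV[2][2]++ -> VV[2]=[0, 0, 3, 0]
Event 6: LOCAL 2: VV[2][2]++ -> VV[2]=[0, 0, 4, 0]
Event 7: SEND 3->2: VV[3][3]++ -> VV[3]=[0, 1, 0, 2], msg_vec=[0, 1, 0, 2]; VV[2]=max(VV[2],msg_vec) then VV[2][2]++ -> VV[2]=[0, 1, 5, 2]
Event 8: LOCAL 1: VV[1][1]++ -> VV[1]=[0, 2, 0, 0]
Event 1 stamp: [0, 0, 1, 0]
Event 6 stamp: [0, 0, 4, 0]
[0, 0, 1, 0] <= [0, 0, 4, 0]? True. Equal? False. Happens-before: True

Answer: yes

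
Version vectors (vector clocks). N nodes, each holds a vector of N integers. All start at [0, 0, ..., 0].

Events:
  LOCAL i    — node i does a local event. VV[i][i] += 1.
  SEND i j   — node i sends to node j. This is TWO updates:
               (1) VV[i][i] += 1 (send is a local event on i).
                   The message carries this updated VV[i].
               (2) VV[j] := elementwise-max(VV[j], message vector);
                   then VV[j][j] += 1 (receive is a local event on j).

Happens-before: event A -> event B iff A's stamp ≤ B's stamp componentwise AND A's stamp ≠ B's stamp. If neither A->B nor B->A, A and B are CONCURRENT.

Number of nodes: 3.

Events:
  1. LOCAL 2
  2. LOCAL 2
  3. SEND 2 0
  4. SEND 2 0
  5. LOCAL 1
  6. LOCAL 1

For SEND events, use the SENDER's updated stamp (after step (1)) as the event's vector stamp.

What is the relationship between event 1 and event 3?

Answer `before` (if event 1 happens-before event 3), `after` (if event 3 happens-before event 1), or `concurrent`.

Answer: before

Derivation:
Initial: VV[0]=[0, 0, 0]
Initial: VV[1]=[0, 0, 0]
Initial: VV[2]=[0, 0, 0]
Event 1: LOCAL 2: VV[2][2]++ -> VV[2]=[0, 0, 1]
Event 2: LOCAL 2: VV[2][2]++ -> VV[2]=[0, 0, 2]
Event 3: SEND 2->0: VV[2][2]++ -> VV[2]=[0, 0, 3], msg_vec=[0, 0, 3]; VV[0]=max(VV[0],msg_vec) then VV[0][0]++ -> VV[0]=[1, 0, 3]
Event 4: SEND 2->0: VV[2][2]++ -> VV[2]=[0, 0, 4], msg_vec=[0, 0, 4]; VV[0]=max(VV[0],msg_vec) then VV[0][0]++ -> VV[0]=[2, 0, 4]
Event 5: LOCAL 1: VV[1][1]++ -> VV[1]=[0, 1, 0]
Event 6: LOCAL 1: VV[1][1]++ -> VV[1]=[0, 2, 0]
Event 1 stamp: [0, 0, 1]
Event 3 stamp: [0, 0, 3]
[0, 0, 1] <= [0, 0, 3]? True
[0, 0, 3] <= [0, 0, 1]? False
Relation: before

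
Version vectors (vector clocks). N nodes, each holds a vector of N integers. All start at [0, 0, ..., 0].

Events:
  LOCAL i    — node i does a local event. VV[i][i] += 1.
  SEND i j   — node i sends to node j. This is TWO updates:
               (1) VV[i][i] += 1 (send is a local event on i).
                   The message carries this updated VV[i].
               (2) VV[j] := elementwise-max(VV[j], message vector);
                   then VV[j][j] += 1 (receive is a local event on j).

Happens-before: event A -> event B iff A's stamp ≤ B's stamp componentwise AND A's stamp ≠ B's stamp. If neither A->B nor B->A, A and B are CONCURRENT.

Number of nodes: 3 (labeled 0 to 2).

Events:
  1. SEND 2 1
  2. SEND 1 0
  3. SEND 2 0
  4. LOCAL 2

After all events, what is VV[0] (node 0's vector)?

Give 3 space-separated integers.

Answer: 2 2 2

Derivation:
Initial: VV[0]=[0, 0, 0]
Initial: VV[1]=[0, 0, 0]
Initial: VV[2]=[0, 0, 0]
Event 1: SEND 2->1: VV[2][2]++ -> VV[2]=[0, 0, 1], msg_vec=[0, 0, 1]; VV[1]=max(VV[1],msg_vec) then VV[1][1]++ -> VV[1]=[0, 1, 1]
Event 2: SEND 1->0: VV[1][1]++ -> VV[1]=[0, 2, 1], msg_vec=[0, 2, 1]; VV[0]=max(VV[0],msg_vec) then VV[0][0]++ -> VV[0]=[1, 2, 1]
Event 3: SEND 2->0: VV[2][2]++ -> VV[2]=[0, 0, 2], msg_vec=[0, 0, 2]; VV[0]=max(VV[0],msg_vec) then VV[0][0]++ -> VV[0]=[2, 2, 2]
Event 4: LOCAL 2: VV[2][2]++ -> VV[2]=[0, 0, 3]
Final vectors: VV[0]=[2, 2, 2]; VV[1]=[0, 2, 1]; VV[2]=[0, 0, 3]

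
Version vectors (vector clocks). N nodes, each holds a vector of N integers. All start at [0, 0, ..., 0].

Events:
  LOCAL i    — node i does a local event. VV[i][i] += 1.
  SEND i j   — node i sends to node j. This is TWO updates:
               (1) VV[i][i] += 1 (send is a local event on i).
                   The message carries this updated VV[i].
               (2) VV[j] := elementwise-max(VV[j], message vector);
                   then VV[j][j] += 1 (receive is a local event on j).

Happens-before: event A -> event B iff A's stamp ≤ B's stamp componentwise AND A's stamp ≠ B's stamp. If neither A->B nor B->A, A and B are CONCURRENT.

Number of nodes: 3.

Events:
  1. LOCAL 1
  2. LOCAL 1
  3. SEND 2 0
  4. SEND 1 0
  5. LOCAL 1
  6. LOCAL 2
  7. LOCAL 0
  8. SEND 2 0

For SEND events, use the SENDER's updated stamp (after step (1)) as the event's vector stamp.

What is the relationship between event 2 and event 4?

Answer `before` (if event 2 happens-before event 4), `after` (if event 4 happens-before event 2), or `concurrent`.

Initial: VV[0]=[0, 0, 0]
Initial: VV[1]=[0, 0, 0]
Initial: VV[2]=[0, 0, 0]
Event 1: LOCAL 1: VV[1][1]++ -> VV[1]=[0, 1, 0]
Event 2: LOCAL 1: VV[1][1]++ -> VV[1]=[0, 2, 0]
Event 3: SEND 2->0: VV[2][2]++ -> VV[2]=[0, 0, 1], msg_vec=[0, 0, 1]; VV[0]=max(VV[0],msg_vec) then VV[0][0]++ -> VV[0]=[1, 0, 1]
Event 4: SEND 1->0: VV[1][1]++ -> VV[1]=[0, 3, 0], msg_vec=[0, 3, 0]; VV[0]=max(VV[0],msg_vec) then VV[0][0]++ -> VV[0]=[2, 3, 1]
Event 5: LOCAL 1: VV[1][1]++ -> VV[1]=[0, 4, 0]
Event 6: LOCAL 2: VV[2][2]++ -> VV[2]=[0, 0, 2]
Event 7: LOCAL 0: VV[0][0]++ -> VV[0]=[3, 3, 1]
Event 8: SEND 2->0: VV[2][2]++ -> VV[2]=[0, 0, 3], msg_vec=[0, 0, 3]; VV[0]=max(VV[0],msg_vec) then VV[0][0]++ -> VV[0]=[4, 3, 3]
Event 2 stamp: [0, 2, 0]
Event 4 stamp: [0, 3, 0]
[0, 2, 0] <= [0, 3, 0]? True
[0, 3, 0] <= [0, 2, 0]? False
Relation: before

Answer: before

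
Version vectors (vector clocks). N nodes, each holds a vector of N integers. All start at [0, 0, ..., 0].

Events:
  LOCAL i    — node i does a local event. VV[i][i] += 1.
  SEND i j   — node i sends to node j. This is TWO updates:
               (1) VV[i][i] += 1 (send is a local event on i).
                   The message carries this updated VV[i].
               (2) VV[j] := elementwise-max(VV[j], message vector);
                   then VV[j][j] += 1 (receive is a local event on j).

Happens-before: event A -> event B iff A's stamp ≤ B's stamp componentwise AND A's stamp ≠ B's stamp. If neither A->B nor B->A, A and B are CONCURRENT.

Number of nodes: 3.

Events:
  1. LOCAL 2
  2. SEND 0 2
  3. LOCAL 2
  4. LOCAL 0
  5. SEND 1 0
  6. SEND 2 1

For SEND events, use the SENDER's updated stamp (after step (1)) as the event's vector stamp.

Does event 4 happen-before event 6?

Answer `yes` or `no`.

Initial: VV[0]=[0, 0, 0]
Initial: VV[1]=[0, 0, 0]
Initial: VV[2]=[0, 0, 0]
Event 1: LOCAL 2: VV[2][2]++ -> VV[2]=[0, 0, 1]
Event 2: SEND 0->2: VV[0][0]++ -> VV[0]=[1, 0, 0], msg_vec=[1, 0, 0]; VV[2]=max(VV[2],msg_vec) then VV[2][2]++ -> VV[2]=[1, 0, 2]
Event 3: LOCAL 2: VV[2][2]++ -> VV[2]=[1, 0, 3]
Event 4: LOCAL 0: VV[0][0]++ -> VV[0]=[2, 0, 0]
Event 5: SEND 1->0: VV[1][1]++ -> VV[1]=[0, 1, 0], msg_vec=[0, 1, 0]; VV[0]=max(VV[0],msg_vec) then VV[0][0]++ -> VV[0]=[3, 1, 0]
Event 6: SEND 2->1: VV[2][2]++ -> VV[2]=[1, 0, 4], msg_vec=[1, 0, 4]; VV[1]=max(VV[1],msg_vec) then VV[1][1]++ -> VV[1]=[1, 2, 4]
Event 4 stamp: [2, 0, 0]
Event 6 stamp: [1, 0, 4]
[2, 0, 0] <= [1, 0, 4]? False. Equal? False. Happens-before: False

Answer: no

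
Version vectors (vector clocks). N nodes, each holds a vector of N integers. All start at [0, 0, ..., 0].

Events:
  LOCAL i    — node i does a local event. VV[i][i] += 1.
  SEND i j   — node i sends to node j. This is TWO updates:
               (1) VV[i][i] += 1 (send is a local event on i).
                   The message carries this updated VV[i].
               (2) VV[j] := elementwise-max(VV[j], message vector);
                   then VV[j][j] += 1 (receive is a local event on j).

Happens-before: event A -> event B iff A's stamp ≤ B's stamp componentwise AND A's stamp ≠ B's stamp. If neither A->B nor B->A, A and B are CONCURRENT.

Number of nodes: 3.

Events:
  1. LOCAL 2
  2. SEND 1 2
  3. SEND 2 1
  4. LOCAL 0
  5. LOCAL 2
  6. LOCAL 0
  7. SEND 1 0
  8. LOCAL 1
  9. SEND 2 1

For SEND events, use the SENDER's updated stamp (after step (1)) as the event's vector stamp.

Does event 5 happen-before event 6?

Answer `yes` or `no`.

Answer: no

Derivation:
Initial: VV[0]=[0, 0, 0]
Initial: VV[1]=[0, 0, 0]
Initial: VV[2]=[0, 0, 0]
Event 1: LOCAL 2: VV[2][2]++ -> VV[2]=[0, 0, 1]
Event 2: SEND 1->2: VV[1][1]++ -> VV[1]=[0, 1, 0], msg_vec=[0, 1, 0]; VV[2]=max(VV[2],msg_vec) then VV[2][2]++ -> VV[2]=[0, 1, 2]
Event 3: SEND 2->1: VV[2][2]++ -> VV[2]=[0, 1, 3], msg_vec=[0, 1, 3]; VV[1]=max(VV[1],msg_vec) then VV[1][1]++ -> VV[1]=[0, 2, 3]
Event 4: LOCAL 0: VV[0][0]++ -> VV[0]=[1, 0, 0]
Event 5: LOCAL 2: VV[2][2]++ -> VV[2]=[0, 1, 4]
Event 6: LOCAL 0: VV[0][0]++ -> VV[0]=[2, 0, 0]
Event 7: SEND 1->0: VV[1][1]++ -> VV[1]=[0, 3, 3], msg_vec=[0, 3, 3]; VV[0]=max(VV[0],msg_vec) then VV[0][0]++ -> VV[0]=[3, 3, 3]
Event 8: LOCAL 1: VV[1][1]++ -> VV[1]=[0, 4, 3]
Event 9: SEND 2->1: VV[2][2]++ -> VV[2]=[0, 1, 5], msg_vec=[0, 1, 5]; VV[1]=max(VV[1],msg_vec) then VV[1][1]++ -> VV[1]=[0, 5, 5]
Event 5 stamp: [0, 1, 4]
Event 6 stamp: [2, 0, 0]
[0, 1, 4] <= [2, 0, 0]? False. Equal? False. Happens-before: False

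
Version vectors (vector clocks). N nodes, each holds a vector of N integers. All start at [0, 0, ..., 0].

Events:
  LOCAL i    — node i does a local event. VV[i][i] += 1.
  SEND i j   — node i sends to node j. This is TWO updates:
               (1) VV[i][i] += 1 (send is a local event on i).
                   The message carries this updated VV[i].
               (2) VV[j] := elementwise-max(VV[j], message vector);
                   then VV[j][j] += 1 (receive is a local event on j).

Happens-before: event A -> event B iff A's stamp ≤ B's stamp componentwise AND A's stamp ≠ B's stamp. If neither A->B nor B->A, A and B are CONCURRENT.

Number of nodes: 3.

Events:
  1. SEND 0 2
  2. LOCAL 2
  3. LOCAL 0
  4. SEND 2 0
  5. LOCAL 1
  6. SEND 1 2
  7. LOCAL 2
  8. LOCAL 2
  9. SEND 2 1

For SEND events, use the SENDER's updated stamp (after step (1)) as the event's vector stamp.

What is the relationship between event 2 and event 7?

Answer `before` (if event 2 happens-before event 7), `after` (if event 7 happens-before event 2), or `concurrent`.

Initial: VV[0]=[0, 0, 0]
Initial: VV[1]=[0, 0, 0]
Initial: VV[2]=[0, 0, 0]
Event 1: SEND 0->2: VV[0][0]++ -> VV[0]=[1, 0, 0], msg_vec=[1, 0, 0]; VV[2]=max(VV[2],msg_vec) then VV[2][2]++ -> VV[2]=[1, 0, 1]
Event 2: LOCAL 2: VV[2][2]++ -> VV[2]=[1, 0, 2]
Event 3: LOCAL 0: VV[0][0]++ -> VV[0]=[2, 0, 0]
Event 4: SEND 2->0: VV[2][2]++ -> VV[2]=[1, 0, 3], msg_vec=[1, 0, 3]; VV[0]=max(VV[0],msg_vec) then VV[0][0]++ -> VV[0]=[3, 0, 3]
Event 5: LOCAL 1: VV[1][1]++ -> VV[1]=[0, 1, 0]
Event 6: SEND 1->2: VV[1][1]++ -> VV[1]=[0, 2, 0], msg_vec=[0, 2, 0]; VV[2]=max(VV[2],msg_vec) then VV[2][2]++ -> VV[2]=[1, 2, 4]
Event 7: LOCAL 2: VV[2][2]++ -> VV[2]=[1, 2, 5]
Event 8: LOCAL 2: VV[2][2]++ -> VV[2]=[1, 2, 6]
Event 9: SEND 2->1: VV[2][2]++ -> VV[2]=[1, 2, 7], msg_vec=[1, 2, 7]; VV[1]=max(VV[1],msg_vec) then VV[1][1]++ -> VV[1]=[1, 3, 7]
Event 2 stamp: [1, 0, 2]
Event 7 stamp: [1, 2, 5]
[1, 0, 2] <= [1, 2, 5]? True
[1, 2, 5] <= [1, 0, 2]? False
Relation: before

Answer: before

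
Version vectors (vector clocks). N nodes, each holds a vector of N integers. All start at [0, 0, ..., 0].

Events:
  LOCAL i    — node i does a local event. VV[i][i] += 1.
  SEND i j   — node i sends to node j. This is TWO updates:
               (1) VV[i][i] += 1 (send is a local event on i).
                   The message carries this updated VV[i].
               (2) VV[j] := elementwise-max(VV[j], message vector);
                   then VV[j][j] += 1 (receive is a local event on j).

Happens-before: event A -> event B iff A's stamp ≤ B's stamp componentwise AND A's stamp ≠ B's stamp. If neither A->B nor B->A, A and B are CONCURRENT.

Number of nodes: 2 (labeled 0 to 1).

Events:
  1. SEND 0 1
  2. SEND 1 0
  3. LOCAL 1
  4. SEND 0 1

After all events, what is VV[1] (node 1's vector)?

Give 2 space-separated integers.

Initial: VV[0]=[0, 0]
Initial: VV[1]=[0, 0]
Event 1: SEND 0->1: VV[0][0]++ -> VV[0]=[1, 0], msg_vec=[1, 0]; VV[1]=max(VV[1],msg_vec) then VV[1][1]++ -> VV[1]=[1, 1]
Event 2: SEND 1->0: VV[1][1]++ -> VV[1]=[1, 2], msg_vec=[1, 2]; VV[0]=max(VV[0],msg_vec) then VV[0][0]++ -> VV[0]=[2, 2]
Event 3: LOCAL 1: VV[1][1]++ -> VV[1]=[1, 3]
Event 4: SEND 0->1: VV[0][0]++ -> VV[0]=[3, 2], msg_vec=[3, 2]; VV[1]=max(VV[1],msg_vec) then VV[1][1]++ -> VV[1]=[3, 4]
Final vectors: VV[0]=[3, 2]; VV[1]=[3, 4]

Answer: 3 4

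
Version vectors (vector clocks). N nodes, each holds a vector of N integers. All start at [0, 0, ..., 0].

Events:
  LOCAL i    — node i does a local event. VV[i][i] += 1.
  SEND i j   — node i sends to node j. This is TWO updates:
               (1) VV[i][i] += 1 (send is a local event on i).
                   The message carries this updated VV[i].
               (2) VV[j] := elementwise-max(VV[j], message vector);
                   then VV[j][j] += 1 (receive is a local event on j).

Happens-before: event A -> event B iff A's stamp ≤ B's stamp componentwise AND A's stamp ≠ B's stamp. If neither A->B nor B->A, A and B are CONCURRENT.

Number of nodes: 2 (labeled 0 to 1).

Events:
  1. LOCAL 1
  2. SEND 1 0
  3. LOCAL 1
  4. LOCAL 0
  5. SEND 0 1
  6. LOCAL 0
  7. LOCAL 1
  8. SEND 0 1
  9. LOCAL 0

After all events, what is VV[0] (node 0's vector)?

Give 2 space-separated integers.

Initial: VV[0]=[0, 0]
Initial: VV[1]=[0, 0]
Event 1: LOCAL 1: VV[1][1]++ -> VV[1]=[0, 1]
Event 2: SEND 1->0: VV[1][1]++ -> VV[1]=[0, 2], msg_vec=[0, 2]; VV[0]=max(VV[0],msg_vec) then VV[0][0]++ -> VV[0]=[1, 2]
Event 3: LOCAL 1: VV[1][1]++ -> VV[1]=[0, 3]
Event 4: LOCAL 0: VV[0][0]++ -> VV[0]=[2, 2]
Event 5: SEND 0->1: VV[0][0]++ -> VV[0]=[3, 2], msg_vec=[3, 2]; VV[1]=max(VV[1],msg_vec) then VV[1][1]++ -> VV[1]=[3, 4]
Event 6: LOCAL 0: VV[0][0]++ -> VV[0]=[4, 2]
Event 7: LOCAL 1: VV[1][1]++ -> VV[1]=[3, 5]
Event 8: SEND 0->1: VV[0][0]++ -> VV[0]=[5, 2], msg_vec=[5, 2]; VV[1]=max(VV[1],msg_vec) then VV[1][1]++ -> VV[1]=[5, 6]
Event 9: LOCAL 0: VV[0][0]++ -> VV[0]=[6, 2]
Final vectors: VV[0]=[6, 2]; VV[1]=[5, 6]

Answer: 6 2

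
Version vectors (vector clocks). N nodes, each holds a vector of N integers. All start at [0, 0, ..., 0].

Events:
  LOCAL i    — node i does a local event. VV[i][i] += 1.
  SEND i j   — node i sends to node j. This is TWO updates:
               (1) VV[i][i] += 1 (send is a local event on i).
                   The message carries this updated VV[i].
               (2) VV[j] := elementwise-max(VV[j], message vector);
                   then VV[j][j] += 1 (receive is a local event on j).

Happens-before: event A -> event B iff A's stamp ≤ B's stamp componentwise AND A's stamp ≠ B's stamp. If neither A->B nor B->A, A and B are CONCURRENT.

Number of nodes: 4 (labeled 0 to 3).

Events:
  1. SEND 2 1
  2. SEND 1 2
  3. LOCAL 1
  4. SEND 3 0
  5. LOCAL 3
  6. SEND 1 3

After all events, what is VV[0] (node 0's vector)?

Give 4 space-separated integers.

Answer: 1 0 0 1

Derivation:
Initial: VV[0]=[0, 0, 0, 0]
Initial: VV[1]=[0, 0, 0, 0]
Initial: VV[2]=[0, 0, 0, 0]
Initial: VV[3]=[0, 0, 0, 0]
Event 1: SEND 2->1: VV[2][2]++ -> VV[2]=[0, 0, 1, 0], msg_vec=[0, 0, 1, 0]; VV[1]=max(VV[1],msg_vec) then VV[1][1]++ -> VV[1]=[0, 1, 1, 0]
Event 2: SEND 1->2: VV[1][1]++ -> VV[1]=[0, 2, 1, 0], msg_vec=[0, 2, 1, 0]; VV[2]=max(VV[2],msg_vec) then VV[2][2]++ -> VV[2]=[0, 2, 2, 0]
Event 3: LOCAL 1: VV[1][1]++ -> VV[1]=[0, 3, 1, 0]
Event 4: SEND 3->0: VV[3][3]++ -> VV[3]=[0, 0, 0, 1], msg_vec=[0, 0, 0, 1]; VV[0]=max(VV[0],msg_vec) then VV[0][0]++ -> VV[0]=[1, 0, 0, 1]
Event 5: LOCAL 3: VV[3][3]++ -> VV[3]=[0, 0, 0, 2]
Event 6: SEND 1->3: VV[1][1]++ -> VV[1]=[0, 4, 1, 0], msg_vec=[0, 4, 1, 0]; VV[3]=max(VV[3],msg_vec) then VV[3][3]++ -> VV[3]=[0, 4, 1, 3]
Final vectors: VV[0]=[1, 0, 0, 1]; VV[1]=[0, 4, 1, 0]; VV[2]=[0, 2, 2, 0]; VV[3]=[0, 4, 1, 3]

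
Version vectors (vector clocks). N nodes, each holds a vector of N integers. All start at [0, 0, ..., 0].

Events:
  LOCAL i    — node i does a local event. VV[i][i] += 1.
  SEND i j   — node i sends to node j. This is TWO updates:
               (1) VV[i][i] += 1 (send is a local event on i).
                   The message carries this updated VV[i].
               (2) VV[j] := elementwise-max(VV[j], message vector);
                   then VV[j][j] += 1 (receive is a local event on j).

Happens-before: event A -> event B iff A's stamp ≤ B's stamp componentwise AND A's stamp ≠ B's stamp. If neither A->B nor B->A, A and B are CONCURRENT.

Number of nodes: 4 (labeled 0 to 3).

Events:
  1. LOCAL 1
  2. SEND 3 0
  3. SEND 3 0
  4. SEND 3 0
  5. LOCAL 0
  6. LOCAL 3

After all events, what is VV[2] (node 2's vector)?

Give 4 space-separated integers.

Answer: 0 0 0 0

Derivation:
Initial: VV[0]=[0, 0, 0, 0]
Initial: VV[1]=[0, 0, 0, 0]
Initial: VV[2]=[0, 0, 0, 0]
Initial: VV[3]=[0, 0, 0, 0]
Event 1: LOCAL 1: VV[1][1]++ -> VV[1]=[0, 1, 0, 0]
Event 2: SEND 3->0: VV[3][3]++ -> VV[3]=[0, 0, 0, 1], msg_vec=[0, 0, 0, 1]; VV[0]=max(VV[0],msg_vec) then VV[0][0]++ -> VV[0]=[1, 0, 0, 1]
Event 3: SEND 3->0: VV[3][3]++ -> VV[3]=[0, 0, 0, 2], msg_vec=[0, 0, 0, 2]; VV[0]=max(VV[0],msg_vec) then VV[0][0]++ -> VV[0]=[2, 0, 0, 2]
Event 4: SEND 3->0: VV[3][3]++ -> VV[3]=[0, 0, 0, 3], msg_vec=[0, 0, 0, 3]; VV[0]=max(VV[0],msg_vec) then VV[0][0]++ -> VV[0]=[3, 0, 0, 3]
Event 5: LOCAL 0: VV[0][0]++ -> VV[0]=[4, 0, 0, 3]
Event 6: LOCAL 3: VV[3][3]++ -> VV[3]=[0, 0, 0, 4]
Final vectors: VV[0]=[4, 0, 0, 3]; VV[1]=[0, 1, 0, 0]; VV[2]=[0, 0, 0, 0]; VV[3]=[0, 0, 0, 4]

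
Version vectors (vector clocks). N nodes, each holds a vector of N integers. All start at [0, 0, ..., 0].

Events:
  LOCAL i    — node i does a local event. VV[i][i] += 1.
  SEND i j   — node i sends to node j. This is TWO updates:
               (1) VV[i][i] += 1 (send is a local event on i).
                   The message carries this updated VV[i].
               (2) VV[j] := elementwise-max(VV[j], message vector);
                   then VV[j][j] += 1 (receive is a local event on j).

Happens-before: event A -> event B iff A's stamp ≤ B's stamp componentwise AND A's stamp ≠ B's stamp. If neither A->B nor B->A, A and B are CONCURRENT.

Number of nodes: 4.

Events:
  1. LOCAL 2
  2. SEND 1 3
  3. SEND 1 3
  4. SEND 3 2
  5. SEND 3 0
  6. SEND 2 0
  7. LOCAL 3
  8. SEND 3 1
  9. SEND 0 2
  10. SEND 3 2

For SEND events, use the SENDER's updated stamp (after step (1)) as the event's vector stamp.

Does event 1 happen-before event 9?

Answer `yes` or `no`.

Answer: yes

Derivation:
Initial: VV[0]=[0, 0, 0, 0]
Initial: VV[1]=[0, 0, 0, 0]
Initial: VV[2]=[0, 0, 0, 0]
Initial: VV[3]=[0, 0, 0, 0]
Event 1: LOCAL 2: VV[2][2]++ -> VV[2]=[0, 0, 1, 0]
Event 2: SEND 1->3: VV[1][1]++ -> VV[1]=[0, 1, 0, 0], msg_vec=[0, 1, 0, 0]; VV[3]=max(VV[3],msg_vec) then VV[3][3]++ -> VV[3]=[0, 1, 0, 1]
Event 3: SEND 1->3: VV[1][1]++ -> VV[1]=[0, 2, 0, 0], msg_vec=[0, 2, 0, 0]; VV[3]=max(VV[3],msg_vec) then VV[3][3]++ -> VV[3]=[0, 2, 0, 2]
Event 4: SEND 3->2: VV[3][3]++ -> VV[3]=[0, 2, 0, 3], msg_vec=[0, 2, 0, 3]; VV[2]=max(VV[2],msg_vec) then VV[2][2]++ -> VV[2]=[0, 2, 2, 3]
Event 5: SEND 3->0: VV[3][3]++ -> VV[3]=[0, 2, 0, 4], msg_vec=[0, 2, 0, 4]; VV[0]=max(VV[0],msg_vec) then VV[0][0]++ -> VV[0]=[1, 2, 0, 4]
Event 6: SEND 2->0: VV[2][2]++ -> VV[2]=[0, 2, 3, 3], msg_vec=[0, 2, 3, 3]; VV[0]=max(VV[0],msg_vec) then VV[0][0]++ -> VV[0]=[2, 2, 3, 4]
Event 7: LOCAL 3: VV[3][3]++ -> VV[3]=[0, 2, 0, 5]
Event 8: SEND 3->1: VV[3][3]++ -> VV[3]=[0, 2, 0, 6], msg_vec=[0, 2, 0, 6]; VV[1]=max(VV[1],msg_vec) then VV[1][1]++ -> VV[1]=[0, 3, 0, 6]
Event 9: SEND 0->2: VV[0][0]++ -> VV[0]=[3, 2, 3, 4], msg_vec=[3, 2, 3, 4]; VV[2]=max(VV[2],msg_vec) then VV[2][2]++ -> VV[2]=[3, 2, 4, 4]
Event 10: SEND 3->2: VV[3][3]++ -> VV[3]=[0, 2, 0, 7], msg_vec=[0, 2, 0, 7]; VV[2]=max(VV[2],msg_vec) then VV[2][2]++ -> VV[2]=[3, 2, 5, 7]
Event 1 stamp: [0, 0, 1, 0]
Event 9 stamp: [3, 2, 3, 4]
[0, 0, 1, 0] <= [3, 2, 3, 4]? True. Equal? False. Happens-before: True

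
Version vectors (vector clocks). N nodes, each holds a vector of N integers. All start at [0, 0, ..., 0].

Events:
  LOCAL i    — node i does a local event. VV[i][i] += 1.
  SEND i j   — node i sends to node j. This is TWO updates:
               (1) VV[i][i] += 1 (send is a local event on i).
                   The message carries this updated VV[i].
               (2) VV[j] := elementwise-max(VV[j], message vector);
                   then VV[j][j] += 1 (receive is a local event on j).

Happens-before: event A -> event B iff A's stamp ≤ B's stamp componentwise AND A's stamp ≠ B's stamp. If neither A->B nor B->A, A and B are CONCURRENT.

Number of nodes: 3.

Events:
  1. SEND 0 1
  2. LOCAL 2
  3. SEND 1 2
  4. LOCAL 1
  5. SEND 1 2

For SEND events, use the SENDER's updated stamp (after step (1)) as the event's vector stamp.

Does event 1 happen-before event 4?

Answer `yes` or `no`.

Answer: yes

Derivation:
Initial: VV[0]=[0, 0, 0]
Initial: VV[1]=[0, 0, 0]
Initial: VV[2]=[0, 0, 0]
Event 1: SEND 0->1: VV[0][0]++ -> VV[0]=[1, 0, 0], msg_vec=[1, 0, 0]; VV[1]=max(VV[1],msg_vec) then VV[1][1]++ -> VV[1]=[1, 1, 0]
Event 2: LOCAL 2: VV[2][2]++ -> VV[2]=[0, 0, 1]
Event 3: SEND 1->2: VV[1][1]++ -> VV[1]=[1, 2, 0], msg_vec=[1, 2, 0]; VV[2]=max(VV[2],msg_vec) then VV[2][2]++ -> VV[2]=[1, 2, 2]
Event 4: LOCAL 1: VV[1][1]++ -> VV[1]=[1, 3, 0]
Event 5: SEND 1->2: VV[1][1]++ -> VV[1]=[1, 4, 0], msg_vec=[1, 4, 0]; VV[2]=max(VV[2],msg_vec) then VV[2][2]++ -> VV[2]=[1, 4, 3]
Event 1 stamp: [1, 0, 0]
Event 4 stamp: [1, 3, 0]
[1, 0, 0] <= [1, 3, 0]? True. Equal? False. Happens-before: True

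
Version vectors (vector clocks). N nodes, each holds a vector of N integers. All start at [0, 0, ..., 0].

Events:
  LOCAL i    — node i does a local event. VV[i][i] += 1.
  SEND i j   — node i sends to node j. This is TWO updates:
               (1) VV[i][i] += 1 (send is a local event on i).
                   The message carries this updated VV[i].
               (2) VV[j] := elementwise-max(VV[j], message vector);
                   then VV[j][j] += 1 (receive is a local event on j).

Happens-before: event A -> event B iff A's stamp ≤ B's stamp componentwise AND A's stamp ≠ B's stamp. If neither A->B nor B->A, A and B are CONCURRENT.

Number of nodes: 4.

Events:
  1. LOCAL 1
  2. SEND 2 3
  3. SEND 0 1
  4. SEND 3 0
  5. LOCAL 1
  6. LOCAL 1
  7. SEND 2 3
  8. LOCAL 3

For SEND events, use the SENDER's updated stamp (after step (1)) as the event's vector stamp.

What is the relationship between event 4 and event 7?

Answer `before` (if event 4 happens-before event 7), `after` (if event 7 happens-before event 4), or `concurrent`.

Initial: VV[0]=[0, 0, 0, 0]
Initial: VV[1]=[0, 0, 0, 0]
Initial: VV[2]=[0, 0, 0, 0]
Initial: VV[3]=[0, 0, 0, 0]
Event 1: LOCAL 1: VV[1][1]++ -> VV[1]=[0, 1, 0, 0]
Event 2: SEND 2->3: VV[2][2]++ -> VV[2]=[0, 0, 1, 0], msg_vec=[0, 0, 1, 0]; VV[3]=max(VV[3],msg_vec) then VV[3][3]++ -> VV[3]=[0, 0, 1, 1]
Event 3: SEND 0->1: VV[0][0]++ -> VV[0]=[1, 0, 0, 0], msg_vec=[1, 0, 0, 0]; VV[1]=max(VV[1],msg_vec) then VV[1][1]++ -> VV[1]=[1, 2, 0, 0]
Event 4: SEND 3->0: VV[3][3]++ -> VV[3]=[0, 0, 1, 2], msg_vec=[0, 0, 1, 2]; VV[0]=max(VV[0],msg_vec) then VV[0][0]++ -> VV[0]=[2, 0, 1, 2]
Event 5: LOCAL 1: VV[1][1]++ -> VV[1]=[1, 3, 0, 0]
Event 6: LOCAL 1: VV[1][1]++ -> VV[1]=[1, 4, 0, 0]
Event 7: SEND 2->3: VV[2][2]++ -> VV[2]=[0, 0, 2, 0], msg_vec=[0, 0, 2, 0]; VV[3]=max(VV[3],msg_vec) then VV[3][3]++ -> VV[3]=[0, 0, 2, 3]
Event 8: LOCAL 3: VV[3][3]++ -> VV[3]=[0, 0, 2, 4]
Event 4 stamp: [0, 0, 1, 2]
Event 7 stamp: [0, 0, 2, 0]
[0, 0, 1, 2] <= [0, 0, 2, 0]? False
[0, 0, 2, 0] <= [0, 0, 1, 2]? False
Relation: concurrent

Answer: concurrent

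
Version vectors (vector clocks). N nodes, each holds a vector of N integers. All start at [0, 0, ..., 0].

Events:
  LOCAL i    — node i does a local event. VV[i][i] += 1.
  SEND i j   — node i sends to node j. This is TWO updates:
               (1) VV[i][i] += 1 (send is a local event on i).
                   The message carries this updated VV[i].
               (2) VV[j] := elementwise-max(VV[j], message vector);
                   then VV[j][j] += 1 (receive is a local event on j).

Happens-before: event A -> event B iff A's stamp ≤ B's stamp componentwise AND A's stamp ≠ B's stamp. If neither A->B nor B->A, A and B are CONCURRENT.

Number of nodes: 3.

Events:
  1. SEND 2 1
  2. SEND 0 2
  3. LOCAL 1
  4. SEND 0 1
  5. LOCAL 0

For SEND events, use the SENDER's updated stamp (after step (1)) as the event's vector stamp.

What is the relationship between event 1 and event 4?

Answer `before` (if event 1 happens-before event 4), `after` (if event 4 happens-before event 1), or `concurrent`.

Initial: VV[0]=[0, 0, 0]
Initial: VV[1]=[0, 0, 0]
Initial: VV[2]=[0, 0, 0]
Event 1: SEND 2->1: VV[2][2]++ -> VV[2]=[0, 0, 1], msg_vec=[0, 0, 1]; VV[1]=max(VV[1],msg_vec) then VV[1][1]++ -> VV[1]=[0, 1, 1]
Event 2: SEND 0->2: VV[0][0]++ -> VV[0]=[1, 0, 0], msg_vec=[1, 0, 0]; VV[2]=max(VV[2],msg_vec) then VV[2][2]++ -> VV[2]=[1, 0, 2]
Event 3: LOCAL 1: VV[1][1]++ -> VV[1]=[0, 2, 1]
Event 4: SEND 0->1: VV[0][0]++ -> VV[0]=[2, 0, 0], msg_vec=[2, 0, 0]; VV[1]=max(VV[1],msg_vec) then VV[1][1]++ -> VV[1]=[2, 3, 1]
Event 5: LOCAL 0: VV[0][0]++ -> VV[0]=[3, 0, 0]
Event 1 stamp: [0, 0, 1]
Event 4 stamp: [2, 0, 0]
[0, 0, 1] <= [2, 0, 0]? False
[2, 0, 0] <= [0, 0, 1]? False
Relation: concurrent

Answer: concurrent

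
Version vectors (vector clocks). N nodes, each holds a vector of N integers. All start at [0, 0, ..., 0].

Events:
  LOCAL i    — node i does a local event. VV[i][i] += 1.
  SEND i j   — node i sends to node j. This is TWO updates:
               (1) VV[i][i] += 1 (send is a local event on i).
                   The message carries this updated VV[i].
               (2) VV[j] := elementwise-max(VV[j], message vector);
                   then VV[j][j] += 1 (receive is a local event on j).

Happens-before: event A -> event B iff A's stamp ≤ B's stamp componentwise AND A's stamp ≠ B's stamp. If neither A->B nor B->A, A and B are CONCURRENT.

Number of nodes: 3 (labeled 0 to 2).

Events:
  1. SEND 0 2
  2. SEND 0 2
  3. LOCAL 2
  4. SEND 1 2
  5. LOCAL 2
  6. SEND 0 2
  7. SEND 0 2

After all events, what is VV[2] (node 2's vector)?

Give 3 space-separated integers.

Initial: VV[0]=[0, 0, 0]
Initial: VV[1]=[0, 0, 0]
Initial: VV[2]=[0, 0, 0]
Event 1: SEND 0->2: VV[0][0]++ -> VV[0]=[1, 0, 0], msg_vec=[1, 0, 0]; VV[2]=max(VV[2],msg_vec) then VV[2][2]++ -> VV[2]=[1, 0, 1]
Event 2: SEND 0->2: VV[0][0]++ -> VV[0]=[2, 0, 0], msg_vec=[2, 0, 0]; VV[2]=max(VV[2],msg_vec) then VV[2][2]++ -> VV[2]=[2, 0, 2]
Event 3: LOCAL 2: VV[2][2]++ -> VV[2]=[2, 0, 3]
Event 4: SEND 1->2: VV[1][1]++ -> VV[1]=[0, 1, 0], msg_vec=[0, 1, 0]; VV[2]=max(VV[2],msg_vec) then VV[2][2]++ -> VV[2]=[2, 1, 4]
Event 5: LOCAL 2: VV[2][2]++ -> VV[2]=[2, 1, 5]
Event 6: SEND 0->2: VV[0][0]++ -> VV[0]=[3, 0, 0], msg_vec=[3, 0, 0]; VV[2]=max(VV[2],msg_vec) then VV[2][2]++ -> VV[2]=[3, 1, 6]
Event 7: SEND 0->2: VV[0][0]++ -> VV[0]=[4, 0, 0], msg_vec=[4, 0, 0]; VV[2]=max(VV[2],msg_vec) then VV[2][2]++ -> VV[2]=[4, 1, 7]
Final vectors: VV[0]=[4, 0, 0]; VV[1]=[0, 1, 0]; VV[2]=[4, 1, 7]

Answer: 4 1 7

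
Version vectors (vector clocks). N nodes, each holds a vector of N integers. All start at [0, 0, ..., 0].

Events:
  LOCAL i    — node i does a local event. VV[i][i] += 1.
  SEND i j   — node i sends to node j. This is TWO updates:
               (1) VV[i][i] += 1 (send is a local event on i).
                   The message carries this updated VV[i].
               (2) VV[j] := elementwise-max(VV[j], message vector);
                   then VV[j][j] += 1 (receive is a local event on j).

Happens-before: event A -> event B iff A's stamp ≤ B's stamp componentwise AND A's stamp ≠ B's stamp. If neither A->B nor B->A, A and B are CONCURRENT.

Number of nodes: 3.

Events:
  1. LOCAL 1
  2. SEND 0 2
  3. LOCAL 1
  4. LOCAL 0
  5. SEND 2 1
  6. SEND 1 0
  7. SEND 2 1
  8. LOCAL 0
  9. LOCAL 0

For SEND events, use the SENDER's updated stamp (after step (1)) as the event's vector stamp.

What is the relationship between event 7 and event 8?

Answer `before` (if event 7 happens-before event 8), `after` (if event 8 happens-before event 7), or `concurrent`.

Answer: concurrent

Derivation:
Initial: VV[0]=[0, 0, 0]
Initial: VV[1]=[0, 0, 0]
Initial: VV[2]=[0, 0, 0]
Event 1: LOCAL 1: VV[1][1]++ -> VV[1]=[0, 1, 0]
Event 2: SEND 0->2: VV[0][0]++ -> VV[0]=[1, 0, 0], msg_vec=[1, 0, 0]; VV[2]=max(VV[2],msg_vec) then VV[2][2]++ -> VV[2]=[1, 0, 1]
Event 3: LOCAL 1: VV[1][1]++ -> VV[1]=[0, 2, 0]
Event 4: LOCAL 0: VV[0][0]++ -> VV[0]=[2, 0, 0]
Event 5: SEND 2->1: VV[2][2]++ -> VV[2]=[1, 0, 2], msg_vec=[1, 0, 2]; VV[1]=max(VV[1],msg_vec) then VV[1][1]++ -> VV[1]=[1, 3, 2]
Event 6: SEND 1->0: VV[1][1]++ -> VV[1]=[1, 4, 2], msg_vec=[1, 4, 2]; VV[0]=max(VV[0],msg_vec) then VV[0][0]++ -> VV[0]=[3, 4, 2]
Event 7: SEND 2->1: VV[2][2]++ -> VV[2]=[1, 0, 3], msg_vec=[1, 0, 3]; VV[1]=max(VV[1],msg_vec) then VV[1][1]++ -> VV[1]=[1, 5, 3]
Event 8: LOCAL 0: VV[0][0]++ -> VV[0]=[4, 4, 2]
Event 9: LOCAL 0: VV[0][0]++ -> VV[0]=[5, 4, 2]
Event 7 stamp: [1, 0, 3]
Event 8 stamp: [4, 4, 2]
[1, 0, 3] <= [4, 4, 2]? False
[4, 4, 2] <= [1, 0, 3]? False
Relation: concurrent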